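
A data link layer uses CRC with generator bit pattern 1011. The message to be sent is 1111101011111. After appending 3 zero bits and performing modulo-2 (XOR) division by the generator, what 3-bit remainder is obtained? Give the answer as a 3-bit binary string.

Append 3 zeros: 1111101011111000. Divide by 1011 (XOR where the leading bit is 1):
  pos 0: 1111 XOR 1011 = 0100
  pos 1: 1001 XOR 1011 = 0010
  pos 3: 1001 XOR 1011 = 0010
  pos 5: 1001 XOR 1011 = 0010
  pos 7: 1011 XOR 1011 = 0000
  pos 11: 1100 XOR 1011 = 0111
  pos 12: 1110 XOR 1011 = 0101
Remainder (last 3 bits) = 101. This is the CRC / FCS.

101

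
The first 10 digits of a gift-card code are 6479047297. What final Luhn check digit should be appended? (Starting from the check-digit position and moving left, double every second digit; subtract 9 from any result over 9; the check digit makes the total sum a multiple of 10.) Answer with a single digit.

Partial digits right→left: 7 9 2 7 4 0 9 7 4 6
Double every second digit counting from the check-digit position (so the 1st, 3rd, 5th, ... of the partial from the right).
  doubled (with −9 where >9): 5 4 8 9 8 → sum 34
  kept as-is: 9 7 0 7 6 → sum 29
Total = 34 + 29 = 63.
Check digit = (10 − (63 mod 10)) mod 10 = 7.

7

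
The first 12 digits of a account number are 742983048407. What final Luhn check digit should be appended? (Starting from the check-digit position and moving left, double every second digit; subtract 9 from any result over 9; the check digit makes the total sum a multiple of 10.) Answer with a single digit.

Partial digits right→left: 7 0 4 8 4 0 3 8 9 2 4 7
Double every second digit counting from the check-digit position (so the 1st, 3rd, 5th, ... of the partial from the right).
  doubled (with −9 where >9): 5 8 8 6 9 8 → sum 44
  kept as-is: 0 8 0 8 2 7 → sum 25
Total = 44 + 25 = 69.
Check digit = (10 − (69 mod 10)) mod 10 = 1.

1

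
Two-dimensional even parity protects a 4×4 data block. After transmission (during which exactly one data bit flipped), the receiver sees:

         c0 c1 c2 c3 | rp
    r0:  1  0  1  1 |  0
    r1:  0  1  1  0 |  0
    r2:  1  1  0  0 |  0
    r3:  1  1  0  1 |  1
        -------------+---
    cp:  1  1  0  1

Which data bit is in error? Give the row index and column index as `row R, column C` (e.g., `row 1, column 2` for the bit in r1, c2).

row 0, column 3

Recompute each row's even parity and compare to rp:
  r0: data parity 1, sent rp 0 → mismatch
  r1: data parity 0, sent rp 0 → ok
  r2: data parity 0, sent rp 0 → ok
  r3: data parity 1, sent rp 1 → ok
Recompute each column's even parity and compare to cp:
  c0: data parity 1, sent cp 1 → ok
  c1: data parity 1, sent cp 1 → ok
  c2: data parity 0, sent cp 0 → ok
  c3: data parity 0, sent cp 1 → mismatch
Exactly one row (r0) and one column (c3) fail → the flipped bit is at their intersection.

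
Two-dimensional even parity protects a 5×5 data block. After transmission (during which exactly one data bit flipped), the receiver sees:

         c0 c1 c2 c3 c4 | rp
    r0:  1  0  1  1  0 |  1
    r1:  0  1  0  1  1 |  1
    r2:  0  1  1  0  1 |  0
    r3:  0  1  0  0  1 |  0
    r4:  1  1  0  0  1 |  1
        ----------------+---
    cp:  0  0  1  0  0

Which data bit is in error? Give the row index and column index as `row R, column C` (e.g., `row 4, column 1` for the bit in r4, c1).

row 2, column 2

Recompute each row's even parity and compare to rp:
  r0: data parity 1, sent rp 1 → ok
  r1: data parity 1, sent rp 1 → ok
  r2: data parity 1, sent rp 0 → mismatch
  r3: data parity 0, sent rp 0 → ok
  r4: data parity 1, sent rp 1 → ok
Recompute each column's even parity and compare to cp:
  c0: data parity 0, sent cp 0 → ok
  c1: data parity 0, sent cp 0 → ok
  c2: data parity 0, sent cp 1 → mismatch
  c3: data parity 0, sent cp 0 → ok
  c4: data parity 0, sent cp 0 → ok
Exactly one row (r2) and one column (c2) fail → the flipped bit is at their intersection.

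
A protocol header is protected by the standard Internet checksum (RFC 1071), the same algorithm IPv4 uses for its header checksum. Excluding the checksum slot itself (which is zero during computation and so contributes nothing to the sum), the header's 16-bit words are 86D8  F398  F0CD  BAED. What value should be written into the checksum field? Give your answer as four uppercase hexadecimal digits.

D9D2

One's-complement addition (fold any carry out of bit 15 back into bit 0):
  0x86D8 + 0xF398 = 0x17A70 → wrap carry → 0x7A71
  0x7A71 + 0xF0CD = 0x16B3E → wrap carry → 0x6B3F
  0x6B3F + 0xBAED = 0x1262C → wrap carry → 0x262D
One's-complement sum = 0x262D.
Checksum = ~0x262D & 0xFFFF = 0xD9D2.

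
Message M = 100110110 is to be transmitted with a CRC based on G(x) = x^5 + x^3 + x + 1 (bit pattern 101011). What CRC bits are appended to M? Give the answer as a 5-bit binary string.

00001

Append 5 zeros: 10011011000000. Divide by 101011 (XOR where the leading bit is 1):
  pos 0: 100110 XOR 101011 = 001101
  pos 2: 110111 XOR 101011 = 011100
  pos 3: 111000 XOR 101011 = 010011
  pos 4: 100110 XOR 101011 = 001101
  pos 6: 110100 XOR 101011 = 011111
  pos 7: 111110 XOR 101011 = 010101
  pos 8: 101010 XOR 101011 = 000001
Remainder (last 5 bits) = 00001. This is the CRC / FCS.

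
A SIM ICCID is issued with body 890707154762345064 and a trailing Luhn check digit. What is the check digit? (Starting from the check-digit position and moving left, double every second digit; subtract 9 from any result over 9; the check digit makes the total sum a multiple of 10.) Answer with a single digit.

Partial digits right→left: 4 6 0 5 4 3 2 6 7 4 5 1 7 0 7 0 9 8
Double every second digit counting from the check-digit position (so the 1st, 3rd, 5th, ... of the partial from the right).
  doubled (with −9 where >9): 8 0 8 4 5 1 5 5 9 → sum 45
  kept as-is: 6 5 3 6 4 1 0 0 8 → sum 33
Total = 45 + 33 = 78.
Check digit = (10 − (78 mod 10)) mod 10 = 2.

2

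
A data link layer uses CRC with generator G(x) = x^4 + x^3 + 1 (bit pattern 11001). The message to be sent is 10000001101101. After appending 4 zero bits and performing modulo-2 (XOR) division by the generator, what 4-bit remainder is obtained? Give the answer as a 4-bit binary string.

1010

Append 4 zeros: 100000011011010000. Divide by 11001 (XOR where the leading bit is 1):
  pos 0: 10000 XOR 11001 = 01001
  pos 1: 10010 XOR 11001 = 01011
  pos 2: 10110 XOR 11001 = 01111
  pos 3: 11111 XOR 11001 = 00110
  pos 5: 11010 XOR 11001 = 00011
  pos 8: 11110 XOR 11001 = 00111
  pos 10: 11110 XOR 11001 = 00111
  pos 12: 11100 XOR 11001 = 00101
Remainder (last 4 bits) = 1010. This is the CRC / FCS.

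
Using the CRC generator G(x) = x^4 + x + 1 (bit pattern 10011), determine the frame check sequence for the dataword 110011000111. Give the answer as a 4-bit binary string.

Append 4 zeros: 1100110001110000. Divide by 10011 (XOR where the leading bit is 1):
  pos 0: 11001 XOR 10011 = 01010
  pos 1: 10101 XOR 10011 = 00110
  pos 3: 11000 XOR 10011 = 01011
  pos 4: 10110 XOR 10011 = 00101
  pos 6: 10111 XOR 10011 = 00100
  pos 8: 10010 XOR 10011 = 00001
Remainder (last 4 bits) = 1000. This is the CRC / FCS.

1000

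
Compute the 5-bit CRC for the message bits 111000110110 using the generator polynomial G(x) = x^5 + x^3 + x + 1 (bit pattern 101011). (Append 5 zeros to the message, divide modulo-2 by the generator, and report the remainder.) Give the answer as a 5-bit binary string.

Append 5 zeros: 11100011011000000. Divide by 101011 (XOR where the leading bit is 1):
  pos 0: 111000 XOR 101011 = 010011
  pos 1: 100111 XOR 101011 = 001100
  pos 3: 110010 XOR 101011 = 011001
  pos 4: 110011 XOR 101011 = 011000
  pos 5: 110001 XOR 101011 = 011010
  pos 6: 110100 XOR 101011 = 011111
  pos 7: 111110 XOR 101011 = 010101
  pos 8: 101010 XOR 101011 = 000001
Remainder (last 5 bits) = 01000. This is the CRC / FCS.

01000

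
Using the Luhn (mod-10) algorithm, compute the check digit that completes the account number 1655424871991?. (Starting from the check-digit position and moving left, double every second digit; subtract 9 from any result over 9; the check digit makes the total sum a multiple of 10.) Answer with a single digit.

Partial digits right→left: 1 9 9 1 7 8 4 2 4 5 5 6 1
Double every second digit counting from the check-digit position (so the 1st, 3rd, 5th, ... of the partial from the right).
  doubled (with −9 where >9): 2 9 5 8 8 1 2 → sum 35
  kept as-is: 9 1 8 2 5 6 → sum 31
Total = 35 + 31 = 66.
Check digit = (10 − (66 mod 10)) mod 10 = 4.

4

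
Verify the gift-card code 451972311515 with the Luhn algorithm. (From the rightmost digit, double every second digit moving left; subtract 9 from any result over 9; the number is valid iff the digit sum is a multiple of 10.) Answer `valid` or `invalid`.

invalid

From the right, keep odd positions and double even positions (subtract 9 from any doubled value over 9):
  doubled (positions 2,4,...): 2 2 6 5 2 8 → sum 25
  kept (positions 1,3,...): 5 5 1 2 9 5 → sum 27
Total = 52.
52 mod 10 = 2, so the number is invalid.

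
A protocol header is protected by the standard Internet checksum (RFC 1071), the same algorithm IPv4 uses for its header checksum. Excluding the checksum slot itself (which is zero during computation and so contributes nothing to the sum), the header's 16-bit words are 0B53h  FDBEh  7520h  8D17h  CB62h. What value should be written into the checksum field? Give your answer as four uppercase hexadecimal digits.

One's-complement addition (fold any carry out of bit 15 back into bit 0):
  0x0B53 + 0xFDBE = 0x10911 → wrap carry → 0x0912
  0x0912 + 0x7520 = 0x07E32
  0x7E32 + 0x8D17 = 0x10B49 → wrap carry → 0x0B4A
  0x0B4A + 0xCB62 = 0x0D6AC
One's-complement sum = 0xD6AC.
Checksum = ~0xD6AC & 0xFFFF = 0x2953.

2953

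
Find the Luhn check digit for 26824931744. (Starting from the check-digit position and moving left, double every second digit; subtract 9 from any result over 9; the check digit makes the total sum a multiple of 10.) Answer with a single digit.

0

Partial digits right→left: 4 4 7 1 3 9 4 2 8 6 2
Double every second digit counting from the check-digit position (so the 1st, 3rd, 5th, ... of the partial from the right).
  doubled (with −9 where >9): 8 5 6 8 7 4 → sum 38
  kept as-is: 4 1 9 2 6 → sum 22
Total = 38 + 22 = 60.
Check digit = (10 − (60 mod 10)) mod 10 = 0.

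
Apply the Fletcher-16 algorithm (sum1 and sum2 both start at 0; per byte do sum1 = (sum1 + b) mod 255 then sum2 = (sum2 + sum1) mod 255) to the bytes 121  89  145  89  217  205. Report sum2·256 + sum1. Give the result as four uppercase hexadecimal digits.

Running sums (mod 255):
  after byte 0 (121): sum1=121, sum2=121
  after byte 1 (89): sum1=210, sum2=76
  after byte 2 (145): sum1=100, sum2=176
  after byte 3 (89): sum1=189, sum2=110
  after byte 4 (217): sum1=151, sum2=6
  after byte 5 (205): sum1=101, sum2=107
Checksum = sum2·256 + sum1 = 107·256 + 101 = 27493 = 0x6B65.

6B65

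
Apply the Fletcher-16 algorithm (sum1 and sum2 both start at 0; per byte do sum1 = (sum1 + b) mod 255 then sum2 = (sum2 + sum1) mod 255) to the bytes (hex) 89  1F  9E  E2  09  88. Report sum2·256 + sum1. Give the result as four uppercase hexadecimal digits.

Running sums (mod 255):
  after byte 0 (89): sum1=137, sum2=137
  after byte 1 (1F): sum1=168, sum2=50
  after byte 2 (9E): sum1=71, sum2=121
  after byte 3 (E2): sum1=42, sum2=163
  after byte 4 (09): sum1=51, sum2=214
  after byte 5 (88): sum1=187, sum2=146
Checksum = sum2·256 + sum1 = 146·256 + 187 = 37563 = 0x92BB.

92BB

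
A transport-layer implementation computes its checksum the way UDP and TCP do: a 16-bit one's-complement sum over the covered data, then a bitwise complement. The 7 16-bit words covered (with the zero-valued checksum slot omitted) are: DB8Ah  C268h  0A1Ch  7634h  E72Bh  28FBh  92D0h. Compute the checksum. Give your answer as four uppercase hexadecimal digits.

One's-complement addition (fold any carry out of bit 15 back into bit 0):
  0xDB8A + 0xC268 = 0x19DF2 → wrap carry → 0x9DF3
  0x9DF3 + 0x0A1C = 0x0A80F
  0xA80F + 0x7634 = 0x11E43 → wrap carry → 0x1E44
  0x1E44 + 0xE72B = 0x1056F → wrap carry → 0x0570
  0x0570 + 0x28FB = 0x02E6B
  0x2E6B + 0x92D0 = 0x0C13B
One's-complement sum = 0xC13B.
Checksum = ~0xC13B & 0xFFFF = 0x3EC4.

3EC4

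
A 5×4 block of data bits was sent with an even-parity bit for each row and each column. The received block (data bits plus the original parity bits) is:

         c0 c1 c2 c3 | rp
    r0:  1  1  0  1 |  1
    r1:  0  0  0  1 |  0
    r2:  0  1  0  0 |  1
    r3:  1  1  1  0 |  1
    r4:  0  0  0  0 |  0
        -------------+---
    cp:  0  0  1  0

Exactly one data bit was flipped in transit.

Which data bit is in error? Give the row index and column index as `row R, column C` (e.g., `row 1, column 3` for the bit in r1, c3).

Recompute each row's even parity and compare to rp:
  r0: data parity 1, sent rp 1 → ok
  r1: data parity 1, sent rp 0 → mismatch
  r2: data parity 1, sent rp 1 → ok
  r3: data parity 1, sent rp 1 → ok
  r4: data parity 0, sent rp 0 → ok
Recompute each column's even parity and compare to cp:
  c0: data parity 0, sent cp 0 → ok
  c1: data parity 1, sent cp 0 → mismatch
  c2: data parity 1, sent cp 1 → ok
  c3: data parity 0, sent cp 0 → ok
Exactly one row (r1) and one column (c1) fail → the flipped bit is at their intersection.

row 1, column 1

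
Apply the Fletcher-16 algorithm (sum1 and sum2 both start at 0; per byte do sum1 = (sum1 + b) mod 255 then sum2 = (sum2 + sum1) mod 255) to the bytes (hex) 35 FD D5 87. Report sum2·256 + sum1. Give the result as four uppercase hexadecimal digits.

0290

Running sums (mod 255):
  after byte 0 (35): sum1=53, sum2=53
  after byte 1 (FD): sum1=51, sum2=104
  after byte 2 (D5): sum1=9, sum2=113
  after byte 3 (87): sum1=144, sum2=2
Checksum = sum2·256 + sum1 = 2·256 + 144 = 656 = 0x0290.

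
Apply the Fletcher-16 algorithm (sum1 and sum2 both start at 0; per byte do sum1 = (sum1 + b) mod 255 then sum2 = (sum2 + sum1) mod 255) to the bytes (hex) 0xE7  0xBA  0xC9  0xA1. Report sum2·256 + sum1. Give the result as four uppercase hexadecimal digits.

Running sums (mod 255):
  after byte 0 (0xE7): sum1=231, sum2=231
  after byte 1 (0xBA): sum1=162, sum2=138
  after byte 2 (0xC9): sum1=108, sum2=246
  after byte 3 (0xA1): sum1=14, sum2=5
Checksum = sum2·256 + sum1 = 5·256 + 14 = 1294 = 0x050E.

050E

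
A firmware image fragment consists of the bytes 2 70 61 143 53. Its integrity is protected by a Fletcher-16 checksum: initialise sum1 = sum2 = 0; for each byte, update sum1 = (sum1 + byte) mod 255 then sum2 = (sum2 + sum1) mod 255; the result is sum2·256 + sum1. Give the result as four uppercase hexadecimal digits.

Running sums (mod 255):
  after byte 0 (2): sum1=2, sum2=2
  after byte 1 (70): sum1=72, sum2=74
  after byte 2 (61): sum1=133, sum2=207
  after byte 3 (143): sum1=21, sum2=228
  after byte 4 (53): sum1=74, sum2=47
Checksum = sum2·256 + sum1 = 47·256 + 74 = 12106 = 0x2F4A.

2F4A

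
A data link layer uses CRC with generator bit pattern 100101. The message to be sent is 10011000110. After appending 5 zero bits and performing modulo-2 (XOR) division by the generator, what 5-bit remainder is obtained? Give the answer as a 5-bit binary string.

01000

Append 5 zeros: 1001100011000000. Divide by 100101 (XOR where the leading bit is 1):
  pos 0: 100110 XOR 100101 = 000011
  pos 4: 110011 XOR 100101 = 010110
  pos 5: 101100 XOR 100101 = 001001
  pos 7: 100100 XOR 100101 = 000001
Remainder (last 5 bits) = 01000. This is the CRC / FCS.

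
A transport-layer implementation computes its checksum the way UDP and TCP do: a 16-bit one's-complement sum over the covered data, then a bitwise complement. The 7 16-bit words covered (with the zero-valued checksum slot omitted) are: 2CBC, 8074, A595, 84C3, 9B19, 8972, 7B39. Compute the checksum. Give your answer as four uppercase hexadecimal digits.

88B0

One's-complement addition (fold any carry out of bit 15 back into bit 0):
  0x2CBC + 0x8074 = 0x0AD30
  0xAD30 + 0xA595 = 0x152C5 → wrap carry → 0x52C6
  0x52C6 + 0x84C3 = 0x0D789
  0xD789 + 0x9B19 = 0x172A2 → wrap carry → 0x72A3
  0x72A3 + 0x8972 = 0x0FC15
  0xFC15 + 0x7B39 = 0x1774E → wrap carry → 0x774F
One's-complement sum = 0x774F.
Checksum = ~0x774F & 0xFFFF = 0x88B0.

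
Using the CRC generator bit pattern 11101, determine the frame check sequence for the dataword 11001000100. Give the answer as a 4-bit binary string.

Append 4 zeros: 110010001000000. Divide by 11101 (XOR where the leading bit is 1):
  pos 0: 11001 XOR 11101 = 00100
  pos 2: 10000 XOR 11101 = 01101
  pos 3: 11010 XOR 11101 = 00111
  pos 5: 11110 XOR 11101 = 00011
  pos 8: 11000 XOR 11101 = 00101
  pos 10: 10100 XOR 11101 = 01001
Remainder (last 4 bits) = 1001. This is the CRC / FCS.

1001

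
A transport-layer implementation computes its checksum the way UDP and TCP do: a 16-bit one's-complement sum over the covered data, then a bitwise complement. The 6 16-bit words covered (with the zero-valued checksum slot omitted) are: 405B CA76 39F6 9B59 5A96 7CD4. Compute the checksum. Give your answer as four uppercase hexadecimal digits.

One's-complement addition (fold any carry out of bit 15 back into bit 0):
  0x405B + 0xCA76 = 0x10AD1 → wrap carry → 0x0AD2
  0x0AD2 + 0x39F6 = 0x044C8
  0x44C8 + 0x9B59 = 0x0E021
  0xE021 + 0x5A96 = 0x13AB7 → wrap carry → 0x3AB8
  0x3AB8 + 0x7CD4 = 0x0B78C
One's-complement sum = 0xB78C.
Checksum = ~0xB78C & 0xFFFF = 0x4873.

4873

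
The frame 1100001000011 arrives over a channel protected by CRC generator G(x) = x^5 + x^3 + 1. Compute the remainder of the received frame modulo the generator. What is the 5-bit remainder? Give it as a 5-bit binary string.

00000

Modulo-2 division of 1100001000011 by 101001:
  pos 0: 110000 XOR 101001 = 011001
  pos 1: 110011 XOR 101001 = 011010
  pos 2: 110100 XOR 101001 = 011101
  pos 3: 111010 XOR 101001 = 010011
  pos 4: 100110 XOR 101001 = 001111
  pos 6: 111101 XOR 101001 = 010100
  pos 7: 101001 XOR 101001 = 000000
Remainder = 00000 (zero — the frame passes the CRC check).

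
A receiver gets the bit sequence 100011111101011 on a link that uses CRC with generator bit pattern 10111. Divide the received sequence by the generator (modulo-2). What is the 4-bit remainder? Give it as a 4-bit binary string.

0000

Modulo-2 division of 100011111101011 by 10111:
  pos 0: 10001 XOR 10111 = 00110
  pos 2: 11011 XOR 10111 = 01100
  pos 3: 11001 XOR 10111 = 01110
  pos 4: 11101 XOR 10111 = 01010
  pos 5: 10101 XOR 10111 = 00010
  pos 8: 10010 XOR 10111 = 00101
  pos 10: 10111 XOR 10111 = 00000
Remainder = 0000 (zero — the frame passes the CRC check).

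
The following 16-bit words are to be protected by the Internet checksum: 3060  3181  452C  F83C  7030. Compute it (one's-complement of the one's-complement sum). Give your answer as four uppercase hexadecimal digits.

One's-complement addition (fold any carry out of bit 15 back into bit 0):
  0x3060 + 0x3181 = 0x061E1
  0x61E1 + 0x452C = 0x0A70D
  0xA70D + 0xF83C = 0x19F49 → wrap carry → 0x9F4A
  0x9F4A + 0x7030 = 0x10F7A → wrap carry → 0x0F7B
One's-complement sum = 0x0F7B.
Checksum = ~0x0F7B & 0xFFFF = 0xF084.

F084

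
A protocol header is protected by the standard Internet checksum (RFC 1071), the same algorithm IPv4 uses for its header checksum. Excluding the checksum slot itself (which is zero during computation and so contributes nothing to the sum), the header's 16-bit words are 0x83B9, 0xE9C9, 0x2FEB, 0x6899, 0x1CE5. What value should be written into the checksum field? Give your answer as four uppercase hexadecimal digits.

DD12

One's-complement addition (fold any carry out of bit 15 back into bit 0):
  0x83B9 + 0xE9C9 = 0x16D82 → wrap carry → 0x6D83
  0x6D83 + 0x2FEB = 0x09D6E
  0x9D6E + 0x6899 = 0x10607 → wrap carry → 0x0608
  0x0608 + 0x1CE5 = 0x022ED
One's-complement sum = 0x22ED.
Checksum = ~0x22ED & 0xFFFF = 0xDD12.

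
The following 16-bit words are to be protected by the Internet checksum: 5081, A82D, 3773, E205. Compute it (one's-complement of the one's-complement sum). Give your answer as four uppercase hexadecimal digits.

EDD7

One's-complement addition (fold any carry out of bit 15 back into bit 0):
  0x5081 + 0xA82D = 0x0F8AE
  0xF8AE + 0x3773 = 0x13021 → wrap carry → 0x3022
  0x3022 + 0xE205 = 0x11227 → wrap carry → 0x1228
One's-complement sum = 0x1228.
Checksum = ~0x1228 & 0xFFFF = 0xEDD7.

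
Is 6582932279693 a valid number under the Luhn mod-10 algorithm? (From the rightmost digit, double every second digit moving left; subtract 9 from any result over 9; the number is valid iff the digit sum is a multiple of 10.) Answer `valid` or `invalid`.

invalid

From the right, keep odd positions and double even positions (subtract 9 from any doubled value over 9):
  doubled (positions 2,4,...): 9 9 4 6 4 1 → sum 33
  kept (positions 1,3,...): 3 6 7 2 9 8 6 → sum 41
Total = 74.
74 mod 10 = 4, so the number is invalid.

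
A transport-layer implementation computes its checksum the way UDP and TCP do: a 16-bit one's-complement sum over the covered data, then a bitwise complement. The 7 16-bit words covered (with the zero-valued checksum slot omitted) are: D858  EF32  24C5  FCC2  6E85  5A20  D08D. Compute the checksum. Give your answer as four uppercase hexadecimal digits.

One's-complement addition (fold any carry out of bit 15 back into bit 0):
  0xD858 + 0xEF32 = 0x1C78A → wrap carry → 0xC78B
  0xC78B + 0x24C5 = 0x0EC50
  0xEC50 + 0xFCC2 = 0x1E912 → wrap carry → 0xE913
  0xE913 + 0x6E85 = 0x15798 → wrap carry → 0x5799
  0x5799 + 0x5A20 = 0x0B1B9
  0xB1B9 + 0xD08D = 0x18246 → wrap carry → 0x8247
One's-complement sum = 0x8247.
Checksum = ~0x8247 & 0xFFFF = 0x7DB8.

7DB8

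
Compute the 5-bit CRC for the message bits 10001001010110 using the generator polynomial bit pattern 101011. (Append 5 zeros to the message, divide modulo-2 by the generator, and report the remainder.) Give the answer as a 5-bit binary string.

11101

Append 5 zeros: 1000100101011000000. Divide by 101011 (XOR where the leading bit is 1):
  pos 0: 100010 XOR 101011 = 001001
  pos 2: 100101 XOR 101011 = 001110
  pos 4: 111001 XOR 101011 = 010010
  pos 5: 100100 XOR 101011 = 001111
  pos 7: 111111 XOR 101011 = 010100
  pos 8: 101000 XOR 101011 = 000011
  pos 12: 110000 XOR 101011 = 011011
  pos 13: 110110 XOR 101011 = 011101
Remainder (last 5 bits) = 11101. This is the CRC / FCS.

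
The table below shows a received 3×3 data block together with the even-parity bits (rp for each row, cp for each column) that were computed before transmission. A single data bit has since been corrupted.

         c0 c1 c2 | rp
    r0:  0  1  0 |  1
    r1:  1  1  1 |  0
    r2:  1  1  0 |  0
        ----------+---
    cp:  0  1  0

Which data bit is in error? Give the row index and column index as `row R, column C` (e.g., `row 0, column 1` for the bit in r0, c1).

row 1, column 2

Recompute each row's even parity and compare to rp:
  r0: data parity 1, sent rp 1 → ok
  r1: data parity 1, sent rp 0 → mismatch
  r2: data parity 0, sent rp 0 → ok
Recompute each column's even parity and compare to cp:
  c0: data parity 0, sent cp 0 → ok
  c1: data parity 1, sent cp 1 → ok
  c2: data parity 1, sent cp 0 → mismatch
Exactly one row (r1) and one column (c2) fail → the flipped bit is at their intersection.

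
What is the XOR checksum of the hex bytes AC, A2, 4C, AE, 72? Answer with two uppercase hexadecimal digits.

9E

XOR the bytes together:
  start with 0xAC
  0xAC ⊕ 0xA2 = 0x0E
  0x0E ⊕ 0x4C = 0x42
  0x42 ⊕ 0xAE = 0xEC
  0xEC ⊕ 0x72 = 0x9E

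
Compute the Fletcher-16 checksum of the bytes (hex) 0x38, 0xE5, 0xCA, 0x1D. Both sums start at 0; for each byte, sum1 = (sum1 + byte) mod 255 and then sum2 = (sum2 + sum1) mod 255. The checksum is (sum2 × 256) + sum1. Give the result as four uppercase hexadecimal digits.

Running sums (mod 255):
  after byte 0 (0x38): sum1=56, sum2=56
  after byte 1 (0xE5): sum1=30, sum2=86
  after byte 2 (0xCA): sum1=232, sum2=63
  after byte 3 (0x1D): sum1=6, sum2=69
Checksum = sum2·256 + sum1 = 69·256 + 6 = 17670 = 0x4506.

4506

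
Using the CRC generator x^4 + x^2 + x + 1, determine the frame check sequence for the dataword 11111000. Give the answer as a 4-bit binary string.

Append 4 zeros: 111110000000. Divide by 10111 (XOR where the leading bit is 1):
  pos 0: 11111 XOR 10111 = 01000
  pos 1: 10000 XOR 10111 = 00111
  pos 3: 11100 XOR 10111 = 01011
  pos 4: 10110 XOR 10111 = 00001
Remainder (last 4 bits) = 1000. This is the CRC / FCS.

1000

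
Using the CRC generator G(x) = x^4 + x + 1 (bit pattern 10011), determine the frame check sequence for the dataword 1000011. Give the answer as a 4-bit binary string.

0010

Append 4 zeros: 10000110000. Divide by 10011 (XOR where the leading bit is 1):
  pos 0: 10000 XOR 10011 = 00011
  pos 3: 11110 XOR 10011 = 01101
  pos 4: 11010 XOR 10011 = 01001
  pos 5: 10010 XOR 10011 = 00001
Remainder (last 4 bits) = 0010. This is the CRC / FCS.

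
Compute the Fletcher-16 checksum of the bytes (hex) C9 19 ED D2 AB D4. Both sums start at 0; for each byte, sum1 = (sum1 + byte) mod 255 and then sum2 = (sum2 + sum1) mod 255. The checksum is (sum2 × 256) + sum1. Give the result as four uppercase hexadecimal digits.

Running sums (mod 255):
  after byte 0 (C9): sum1=201, sum2=201
  after byte 1 (19): sum1=226, sum2=172
  after byte 2 (ED): sum1=208, sum2=125
  after byte 3 (D2): sum1=163, sum2=33
  after byte 4 (AB): sum1=79, sum2=112
  after byte 5 (D4): sum1=36, sum2=148
Checksum = sum2·256 + sum1 = 148·256 + 36 = 37924 = 0x9424.

9424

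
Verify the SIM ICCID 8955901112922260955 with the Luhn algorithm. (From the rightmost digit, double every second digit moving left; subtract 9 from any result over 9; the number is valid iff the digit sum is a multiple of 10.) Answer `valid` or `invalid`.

valid

From the right, keep odd positions and double even positions (subtract 9 from any doubled value over 9):
  doubled (positions 2,4,...): 1 0 4 4 4 2 0 1 9 → sum 25
  kept (positions 1,3,...): 5 9 6 2 9 1 1 9 5 8 → sum 55
Total = 80.
80 mod 10 = 0, so the number is valid.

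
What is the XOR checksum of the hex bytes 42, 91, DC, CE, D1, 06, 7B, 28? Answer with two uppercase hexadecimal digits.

XOR the bytes together:
  start with 0x42
  0x42 ⊕ 0x91 = 0xD3
  0xD3 ⊕ 0xDC = 0x0F
  0x0F ⊕ 0xCE = 0xC1
  0xC1 ⊕ 0xD1 = 0x10
  0x10 ⊕ 0x06 = 0x16
  0x16 ⊕ 0x7B = 0x6D
  0x6D ⊕ 0x28 = 0x45

45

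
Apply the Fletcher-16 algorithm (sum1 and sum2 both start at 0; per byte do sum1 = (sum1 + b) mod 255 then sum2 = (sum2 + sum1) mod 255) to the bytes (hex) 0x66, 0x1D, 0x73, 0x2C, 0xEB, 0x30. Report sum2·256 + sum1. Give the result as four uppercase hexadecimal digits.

Running sums (mod 255):
  after byte 0 (0x66): sum1=102, sum2=102
  after byte 1 (0x1D): sum1=131, sum2=233
  after byte 2 (0x73): sum1=246, sum2=224
  after byte 3 (0x2C): sum1=35, sum2=4
  after byte 4 (0xEB): sum1=15, sum2=19
  after byte 5 (0x30): sum1=63, sum2=82
Checksum = sum2·256 + sum1 = 82·256 + 63 = 21055 = 0x523F.

523F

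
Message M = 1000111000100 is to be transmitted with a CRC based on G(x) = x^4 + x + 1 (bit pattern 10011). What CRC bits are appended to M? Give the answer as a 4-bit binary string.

Append 4 zeros: 10001110001000000. Divide by 10011 (XOR where the leading bit is 1):
  pos 0: 10001 XOR 10011 = 00010
  pos 3: 10110 XOR 10011 = 00101
  pos 5: 10100 XOR 10011 = 00111
  pos 7: 11110 XOR 10011 = 01101
  pos 8: 11010 XOR 10011 = 01001
  pos 9: 10010 XOR 10011 = 00001
Remainder (last 4 bits) = 1000. This is the CRC / FCS.

1000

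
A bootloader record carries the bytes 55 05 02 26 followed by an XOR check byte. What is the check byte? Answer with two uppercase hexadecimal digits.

XOR the bytes together:
  start with 0x55
  0x55 ⊕ 0x05 = 0x50
  0x50 ⊕ 0x02 = 0x52
  0x52 ⊕ 0x26 = 0x74

74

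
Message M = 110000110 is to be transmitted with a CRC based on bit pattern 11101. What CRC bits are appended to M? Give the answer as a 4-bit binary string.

0011

Append 4 zeros: 1100001100000. Divide by 11101 (XOR where the leading bit is 1):
  pos 0: 11000 XOR 11101 = 00101
  pos 2: 10101 XOR 11101 = 01000
  pos 3: 10001 XOR 11101 = 01100
  pos 4: 11000 XOR 11101 = 00101
  pos 6: 10100 XOR 11101 = 01001
  pos 7: 10010 XOR 11101 = 01111
  pos 8: 11110 XOR 11101 = 00011
Remainder (last 4 bits) = 0011. This is the CRC / FCS.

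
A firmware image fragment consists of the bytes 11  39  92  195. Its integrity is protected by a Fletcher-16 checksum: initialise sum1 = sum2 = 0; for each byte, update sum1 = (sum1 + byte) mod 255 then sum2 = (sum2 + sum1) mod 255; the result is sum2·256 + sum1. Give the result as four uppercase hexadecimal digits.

Running sums (mod 255):
  after byte 0 (11): sum1=11, sum2=11
  after byte 1 (39): sum1=50, sum2=61
  after byte 2 (92): sum1=142, sum2=203
  after byte 3 (195): sum1=82, sum2=30
Checksum = sum2·256 + sum1 = 30·256 + 82 = 7762 = 0x1E52.

1E52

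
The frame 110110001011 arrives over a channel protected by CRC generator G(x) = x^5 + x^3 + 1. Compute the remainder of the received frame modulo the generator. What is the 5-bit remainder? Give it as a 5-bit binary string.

00000

Modulo-2 division of 110110001011 by 101001:
  pos 0: 110110 XOR 101001 = 011111
  pos 1: 111110 XOR 101001 = 010111
  pos 2: 101110 XOR 101001 = 000111
  pos 5: 111101 XOR 101001 = 010100
  pos 6: 101001 XOR 101001 = 000000
Remainder = 00000 (zero — the frame passes the CRC check).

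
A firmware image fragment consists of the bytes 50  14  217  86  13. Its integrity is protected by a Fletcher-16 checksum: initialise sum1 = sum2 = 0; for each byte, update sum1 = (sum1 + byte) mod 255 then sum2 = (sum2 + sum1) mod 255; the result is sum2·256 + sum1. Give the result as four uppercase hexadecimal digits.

7A7D

Running sums (mod 255):
  after byte 0 (50): sum1=50, sum2=50
  after byte 1 (14): sum1=64, sum2=114
  after byte 2 (217): sum1=26, sum2=140
  after byte 3 (86): sum1=112, sum2=252
  after byte 4 (13): sum1=125, sum2=122
Checksum = sum2·256 + sum1 = 122·256 + 125 = 31357 = 0x7A7D.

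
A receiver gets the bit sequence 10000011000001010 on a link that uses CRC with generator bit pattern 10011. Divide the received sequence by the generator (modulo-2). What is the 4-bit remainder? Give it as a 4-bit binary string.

Modulo-2 division of 10000011000001010 by 10011:
  pos 0: 10000 XOR 10011 = 00011
  pos 3: 11011 XOR 10011 = 01000
  pos 4: 10000 XOR 10011 = 00011
  pos 7: 11000 XOR 10011 = 01011
  pos 8: 10110 XOR 10011 = 00101
  pos 10: 10110 XOR 10011 = 00101
  pos 12: 10110 XOR 10011 = 00101
Remainder = 0101 (nonzero — an error is detected).

0101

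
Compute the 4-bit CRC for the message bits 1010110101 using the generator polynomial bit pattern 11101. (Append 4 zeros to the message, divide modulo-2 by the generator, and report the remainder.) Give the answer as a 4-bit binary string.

0110

Append 4 zeros: 10101101010000. Divide by 11101 (XOR where the leading bit is 1):
  pos 0: 10101 XOR 11101 = 01000
  pos 1: 10001 XOR 11101 = 01100
  pos 2: 11000 XOR 11101 = 00101
  pos 4: 10110 XOR 11101 = 01011
  pos 5: 10111 XOR 11101 = 01010
  pos 6: 10100 XOR 11101 = 01001
  pos 7: 10010 XOR 11101 = 01111
  pos 8: 11110 XOR 11101 = 00011
Remainder (last 4 bits) = 0110. This is the CRC / FCS.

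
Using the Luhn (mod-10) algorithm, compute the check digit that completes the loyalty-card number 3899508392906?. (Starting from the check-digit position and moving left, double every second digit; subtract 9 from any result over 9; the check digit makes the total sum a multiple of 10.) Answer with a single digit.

Partial digits right→left: 6 0 9 2 9 3 8 0 5 9 9 8 3
Double every second digit counting from the check-digit position (so the 1st, 3rd, 5th, ... of the partial from the right).
  doubled (with −9 where >9): 3 9 9 7 1 9 6 → sum 44
  kept as-is: 0 2 3 0 9 8 → sum 22
Total = 44 + 22 = 66.
Check digit = (10 − (66 mod 10)) mod 10 = 4.

4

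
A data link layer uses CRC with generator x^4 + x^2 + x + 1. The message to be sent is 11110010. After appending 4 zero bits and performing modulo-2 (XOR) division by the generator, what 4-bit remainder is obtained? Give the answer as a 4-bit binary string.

0111

Append 4 zeros: 111100100000. Divide by 10111 (XOR where the leading bit is 1):
  pos 0: 11110 XOR 10111 = 01001
  pos 1: 10010 XOR 10111 = 00101
  pos 3: 10110 XOR 10111 = 00001
  pos 7: 10000 XOR 10111 = 00111
Remainder (last 4 bits) = 0111. This is the CRC / FCS.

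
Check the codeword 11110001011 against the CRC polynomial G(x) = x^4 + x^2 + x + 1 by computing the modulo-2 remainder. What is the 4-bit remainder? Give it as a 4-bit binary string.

Modulo-2 division of 11110001011 by 10111:
  pos 0: 11110 XOR 10111 = 01001
  pos 1: 10010 XOR 10111 = 00101
  pos 3: 10101 XOR 10111 = 00010
  pos 6: 10011 XOR 10111 = 00100
Remainder = 0100 (nonzero — an error is detected).

0100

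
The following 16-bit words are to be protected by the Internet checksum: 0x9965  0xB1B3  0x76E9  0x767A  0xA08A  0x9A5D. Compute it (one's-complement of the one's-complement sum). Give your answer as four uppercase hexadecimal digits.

8C9A

One's-complement addition (fold any carry out of bit 15 back into bit 0):
  0x9965 + 0xB1B3 = 0x14B18 → wrap carry → 0x4B19
  0x4B19 + 0x76E9 = 0x0C202
  0xC202 + 0x767A = 0x1387C → wrap carry → 0x387D
  0x387D + 0xA08A = 0x0D907
  0xD907 + 0x9A5D = 0x17364 → wrap carry → 0x7365
One's-complement sum = 0x7365.
Checksum = ~0x7365 & 0xFFFF = 0x8C9A.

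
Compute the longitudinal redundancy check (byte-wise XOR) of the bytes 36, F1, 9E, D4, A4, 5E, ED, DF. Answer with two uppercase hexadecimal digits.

45

XOR the bytes together:
  start with 0x36
  0x36 ⊕ 0xF1 = 0xC7
  0xC7 ⊕ 0x9E = 0x59
  0x59 ⊕ 0xD4 = 0x8D
  0x8D ⊕ 0xA4 = 0x29
  0x29 ⊕ 0x5E = 0x77
  0x77 ⊕ 0xED = 0x9A
  0x9A ⊕ 0xDF = 0x45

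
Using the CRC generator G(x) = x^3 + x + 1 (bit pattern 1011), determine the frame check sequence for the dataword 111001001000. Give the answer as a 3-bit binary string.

010

Append 3 zeros: 111001001000000. Divide by 1011 (XOR where the leading bit is 1):
  pos 0: 1110 XOR 1011 = 0101
  pos 1: 1010 XOR 1011 = 0001
  pos 4: 1100 XOR 1011 = 0111
  pos 5: 1111 XOR 1011 = 0100
  pos 6: 1000 XOR 1011 = 0011
  pos 8: 1100 XOR 1011 = 0111
  pos 9: 1110 XOR 1011 = 0101
  pos 10: 1010 XOR 1011 = 0001
Remainder (last 3 bits) = 010. This is the CRC / FCS.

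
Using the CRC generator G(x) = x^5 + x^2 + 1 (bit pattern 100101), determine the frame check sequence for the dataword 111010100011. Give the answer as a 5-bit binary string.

Append 5 zeros: 11101010001100000. Divide by 100101 (XOR where the leading bit is 1):
  pos 0: 111010 XOR 100101 = 011111
  pos 1: 111111 XOR 100101 = 011010
  pos 2: 110100 XOR 100101 = 010001
  pos 3: 100010 XOR 100101 = 000111
  pos 6: 111011 XOR 100101 = 011110
  pos 7: 111100 XOR 100101 = 011001
  pos 8: 110010 XOR 100101 = 010111
  pos 9: 101110 XOR 100101 = 001011
  pos 11: 101100 XOR 100101 = 001001
Remainder (last 5 bits) = 01001. This is the CRC / FCS.

01001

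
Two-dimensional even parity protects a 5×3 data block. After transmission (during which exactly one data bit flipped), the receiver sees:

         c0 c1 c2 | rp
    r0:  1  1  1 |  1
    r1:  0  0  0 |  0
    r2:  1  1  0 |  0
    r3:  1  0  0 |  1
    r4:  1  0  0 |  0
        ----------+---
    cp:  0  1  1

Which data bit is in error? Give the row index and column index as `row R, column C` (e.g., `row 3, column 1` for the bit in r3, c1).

Recompute each row's even parity and compare to rp:
  r0: data parity 1, sent rp 1 → ok
  r1: data parity 0, sent rp 0 → ok
  r2: data parity 0, sent rp 0 → ok
  r3: data parity 1, sent rp 1 → ok
  r4: data parity 1, sent rp 0 → mismatch
Recompute each column's even parity and compare to cp:
  c0: data parity 0, sent cp 0 → ok
  c1: data parity 0, sent cp 1 → mismatch
  c2: data parity 1, sent cp 1 → ok
Exactly one row (r4) and one column (c1) fail → the flipped bit is at their intersection.

row 4, column 1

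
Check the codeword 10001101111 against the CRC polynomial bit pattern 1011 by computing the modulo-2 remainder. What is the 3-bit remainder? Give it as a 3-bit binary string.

Modulo-2 division of 10001101111 by 1011:
  pos 0: 1000 XOR 1011 = 0011
  pos 2: 1111 XOR 1011 = 0100
  pos 3: 1000 XOR 1011 = 0011
  pos 5: 1111 XOR 1011 = 0100
  pos 6: 1001 XOR 1011 = 0010
Remainder = 101 (nonzero — an error is detected).

101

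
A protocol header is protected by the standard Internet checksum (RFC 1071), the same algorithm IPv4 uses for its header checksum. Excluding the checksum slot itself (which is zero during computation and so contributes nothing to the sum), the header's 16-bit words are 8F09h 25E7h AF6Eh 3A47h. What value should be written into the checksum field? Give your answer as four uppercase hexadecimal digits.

6159

One's-complement addition (fold any carry out of bit 15 back into bit 0):
  0x8F09 + 0x25E7 = 0x0B4F0
  0xB4F0 + 0xAF6E = 0x1645E → wrap carry → 0x645F
  0x645F + 0x3A47 = 0x09EA6
One's-complement sum = 0x9EA6.
Checksum = ~0x9EA6 & 0xFFFF = 0x6159.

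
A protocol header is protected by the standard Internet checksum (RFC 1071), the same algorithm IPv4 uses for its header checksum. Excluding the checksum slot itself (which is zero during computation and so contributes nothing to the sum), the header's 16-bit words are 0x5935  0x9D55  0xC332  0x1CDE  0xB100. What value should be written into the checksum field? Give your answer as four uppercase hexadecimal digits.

One's-complement addition (fold any carry out of bit 15 back into bit 0):
  0x5935 + 0x9D55 = 0x0F68A
  0xF68A + 0xC332 = 0x1B9BC → wrap carry → 0xB9BD
  0xB9BD + 0x1CDE = 0x0D69B
  0xD69B + 0xB100 = 0x1879B → wrap carry → 0x879C
One's-complement sum = 0x879C.
Checksum = ~0x879C & 0xFFFF = 0x7863.

7863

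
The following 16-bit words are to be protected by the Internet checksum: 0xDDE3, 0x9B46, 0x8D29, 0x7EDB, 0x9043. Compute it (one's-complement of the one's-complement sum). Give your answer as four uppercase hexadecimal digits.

One's-complement addition (fold any carry out of bit 15 back into bit 0):
  0xDDE3 + 0x9B46 = 0x17929 → wrap carry → 0x792A
  0x792A + 0x8D29 = 0x10653 → wrap carry → 0x0654
  0x0654 + 0x7EDB = 0x0852F
  0x852F + 0x9043 = 0x11572 → wrap carry → 0x1573
One's-complement sum = 0x1573.
Checksum = ~0x1573 & 0xFFFF = 0xEA8C.

EA8C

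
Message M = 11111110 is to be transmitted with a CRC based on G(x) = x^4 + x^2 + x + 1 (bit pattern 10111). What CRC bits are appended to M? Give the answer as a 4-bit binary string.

1101

Append 4 zeros: 111111100000. Divide by 10111 (XOR where the leading bit is 1):
  pos 0: 11111 XOR 10111 = 01000
  pos 1: 10001 XOR 10111 = 00110
  pos 3: 11010 XOR 10111 = 01101
  pos 4: 11010 XOR 10111 = 01101
  pos 5: 11010 XOR 10111 = 01101
  pos 6: 11010 XOR 10111 = 01101
  pos 7: 11010 XOR 10111 = 01101
Remainder (last 4 bits) = 1101. This is the CRC / FCS.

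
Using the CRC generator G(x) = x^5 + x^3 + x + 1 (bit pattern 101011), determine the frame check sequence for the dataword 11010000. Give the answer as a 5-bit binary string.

01011

Append 5 zeros: 1101000000000. Divide by 101011 (XOR where the leading bit is 1):
  pos 0: 110100 XOR 101011 = 011111
  pos 1: 111110 XOR 101011 = 010101
  pos 2: 101010 XOR 101011 = 000001
  pos 7: 100000 XOR 101011 = 001011
Remainder (last 5 bits) = 01011. This is the CRC / FCS.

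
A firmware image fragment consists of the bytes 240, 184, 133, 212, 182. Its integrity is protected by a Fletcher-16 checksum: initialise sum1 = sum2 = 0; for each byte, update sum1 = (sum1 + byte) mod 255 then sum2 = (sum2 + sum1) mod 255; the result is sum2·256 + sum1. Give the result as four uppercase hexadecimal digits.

Running sums (mod 255):
  after byte 0 (240): sum1=240, sum2=240
  after byte 1 (184): sum1=169, sum2=154
  after byte 2 (133): sum1=47, sum2=201
  after byte 3 (212): sum1=4, sum2=205
  after byte 4 (182): sum1=186, sum2=136
Checksum = sum2·256 + sum1 = 136·256 + 186 = 35002 = 0x88BA.

88BA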